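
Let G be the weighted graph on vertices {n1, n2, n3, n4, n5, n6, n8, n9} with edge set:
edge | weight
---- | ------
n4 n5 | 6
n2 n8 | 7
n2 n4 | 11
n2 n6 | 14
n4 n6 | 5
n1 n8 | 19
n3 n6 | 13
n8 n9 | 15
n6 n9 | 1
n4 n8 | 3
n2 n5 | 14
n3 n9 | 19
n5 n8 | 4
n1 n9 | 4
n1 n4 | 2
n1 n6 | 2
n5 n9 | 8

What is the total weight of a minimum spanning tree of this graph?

Sort edges by weight, then run Kruskal:
n6 n9 (1): add — endpoints in different components.
n1 n4 (2): add — endpoints in different components.
n1 n6 (2): add — endpoints in different components.
n4 n8 (3): add — endpoints in different components.
n1 n9 (4): skip — n1 and n9 already connected.
n5 n8 (4): add — endpoints in different components.
n4 n6 (5): skip — n4 and n6 already connected.
n4 n5 (6): skip — n4 and n5 already connected.
n2 n8 (7): add — endpoints in different components.
n5 n9 (8): skip — n9 and n5 already connected.
n2 n4 (11): skip — n2 and n4 already connected.
n3 n6 (13): add — endpoints in different components.
MST edges: n6 n9, n1 n4, n1 n6, n4 n8, n5 n8, n2 n8, n3 n6; total weight 1+2+2+3+4+7+13 = 32.

32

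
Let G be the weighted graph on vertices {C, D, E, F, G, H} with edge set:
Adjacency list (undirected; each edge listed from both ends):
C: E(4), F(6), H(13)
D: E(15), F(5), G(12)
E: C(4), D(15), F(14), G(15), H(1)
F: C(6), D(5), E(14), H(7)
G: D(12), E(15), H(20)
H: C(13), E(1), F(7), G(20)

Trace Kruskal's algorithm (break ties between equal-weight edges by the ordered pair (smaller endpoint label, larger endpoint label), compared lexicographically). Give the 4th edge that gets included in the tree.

Kruskal's algorithm — process edges by increasing weight (ties by edge label):
E H (1): add. Components now {C} {D} {E,H} {F} {G}
C E (4): add. Components now {C,E,H} {D} {F} {G}
D F (5): add. Components now {C,E,H} {D,F} {G}
C F (6): add. Components now {C,D,E,F,H} {G}
F H (7): skip — F and H already connected.
D G (12): add. Components now {C,D,E,F,G,H}
The 4th edge added is C F.

C-F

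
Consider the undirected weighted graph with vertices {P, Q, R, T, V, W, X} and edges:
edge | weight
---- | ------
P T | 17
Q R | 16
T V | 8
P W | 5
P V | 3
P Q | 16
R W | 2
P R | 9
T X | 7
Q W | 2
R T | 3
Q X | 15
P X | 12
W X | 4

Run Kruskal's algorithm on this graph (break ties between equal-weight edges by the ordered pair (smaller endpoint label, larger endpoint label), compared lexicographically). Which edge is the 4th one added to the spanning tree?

Kruskal's algorithm — process edges by increasing weight (ties by edge label):
Q W (2): add. Components now {X} {P} {Q,W} {V} {T} {R}
R W (2): add. Components now {X} {P} {Q,R,W} {V} {T}
P V (3): add. Components now {X} {P,V} {Q,R,W} {T}
R T (3): add. Components now {X} {P,V} {Q,R,T,W}
W X (4): add. Components now {Q,R,T,W,X} {P,V}
P W (5): add. Components now {P,Q,R,T,V,W,X}
The 4th edge added is R T.

R-T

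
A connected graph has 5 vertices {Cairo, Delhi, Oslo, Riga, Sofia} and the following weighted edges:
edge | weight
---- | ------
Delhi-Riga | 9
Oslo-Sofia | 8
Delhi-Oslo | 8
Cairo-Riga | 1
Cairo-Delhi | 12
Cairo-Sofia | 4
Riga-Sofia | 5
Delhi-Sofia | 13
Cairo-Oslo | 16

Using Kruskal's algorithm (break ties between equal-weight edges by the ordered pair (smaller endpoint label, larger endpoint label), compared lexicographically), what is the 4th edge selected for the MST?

Oslo-Sofia

Kruskal's algorithm — process edges by increasing weight (ties by edge label):
Cairo-Riga (1): add. Components now {Delhi} {Oslo} {Cairo,Riga} {Sofia}
Cairo-Sofia (4): add. Components now {Delhi} {Oslo} {Cairo,Riga,Sofia}
Riga-Sofia (5): skip — Riga and Sofia already connected.
Delhi-Oslo (8): add. Components now {Delhi,Oslo} {Cairo,Riga,Sofia}
Oslo-Sofia (8): add. Components now {Cairo,Delhi,Oslo,Riga,Sofia}
The 4th edge added is Oslo-Sofia.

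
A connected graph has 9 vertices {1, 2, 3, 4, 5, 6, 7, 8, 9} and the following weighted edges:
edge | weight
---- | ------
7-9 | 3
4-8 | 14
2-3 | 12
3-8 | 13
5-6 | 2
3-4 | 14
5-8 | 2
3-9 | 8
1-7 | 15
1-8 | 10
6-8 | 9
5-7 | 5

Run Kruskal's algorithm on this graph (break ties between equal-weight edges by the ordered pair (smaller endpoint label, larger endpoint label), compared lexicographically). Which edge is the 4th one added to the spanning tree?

5-7

Kruskal's algorithm — process edges by increasing weight (ties by edge label):
5-6 (2): add — endpoints in different components.
5-8 (2): add — endpoints in different components.
7-9 (3): add — endpoints in different components.
5-7 (5): add — endpoints in different components.
3-9 (8): add — endpoints in different components.
6-8 (9): skip — 6 and 8 already connected.
1-8 (10): add — endpoints in different components.
2-3 (12): add — endpoints in different components.
3-8 (13): skip — 3 and 8 already connected.
3-4 (14): add — endpoints in different components.
The 4th edge added is 5-7.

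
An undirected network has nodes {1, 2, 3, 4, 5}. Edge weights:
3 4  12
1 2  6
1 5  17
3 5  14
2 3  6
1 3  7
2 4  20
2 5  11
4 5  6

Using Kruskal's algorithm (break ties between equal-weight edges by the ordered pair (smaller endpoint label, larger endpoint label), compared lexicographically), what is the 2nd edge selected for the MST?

2-3

Kruskal: consider edges lightest-first.
1 2 (6): add. Components now {1,2} {3} {4} {5}
2 3 (6): add. Components now {1,2,3} {4} {5}
4 5 (6): add. Components now {1,2,3} {4,5}
1 3 (7): skip — 1 and 3 already connected.
2 5 (11): add. Components now {1,2,3,4,5}
The 2nd edge added is 2 3.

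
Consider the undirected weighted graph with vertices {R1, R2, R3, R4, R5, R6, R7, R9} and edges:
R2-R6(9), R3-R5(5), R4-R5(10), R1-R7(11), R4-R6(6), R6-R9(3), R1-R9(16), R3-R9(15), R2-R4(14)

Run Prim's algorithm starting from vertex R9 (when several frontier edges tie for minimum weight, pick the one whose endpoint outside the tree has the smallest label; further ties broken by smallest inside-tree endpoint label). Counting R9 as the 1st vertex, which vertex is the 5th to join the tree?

R5

Grow the tree from R9 using Prim:
Step 1: cheapest edge leaving the tree is R6-R9 (3); add R6.
Step 2: cheapest edge leaving the tree is R4-R6 (6); add R4.
Step 3: cheapest edge leaving the tree is R2-R6 (9); add R2.
Step 4: cheapest edge leaving the tree is R4-R5 (10); add R5.
Step 5: cheapest edge leaving the tree is R3-R5 (5); add R3.
Step 6: cheapest edge leaving the tree is R1-R9 (16); add R1.
Step 7: cheapest edge leaving the tree is R1-R7 (11); add R7.
Vertex order: R9, R6, R4, R2, R5, R3, R1, R7. The 5th vertex is R5.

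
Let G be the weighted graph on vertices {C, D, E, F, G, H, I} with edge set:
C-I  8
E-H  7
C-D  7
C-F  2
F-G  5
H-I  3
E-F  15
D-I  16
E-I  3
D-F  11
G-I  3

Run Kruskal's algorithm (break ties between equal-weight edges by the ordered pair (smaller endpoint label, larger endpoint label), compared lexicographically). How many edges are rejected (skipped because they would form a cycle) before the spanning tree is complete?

0

Kruskal's algorithm — process edges by increasing weight (ties by edge label):
C-F (2): add. Components now {C,F} {D} {E} {G} {H} {I}
E-I (3): add. Components now {C,F} {D} {E,I} {G} {H}
G-I (3): add. Components now {C,F} {D} {E,G,I} {H}
H-I (3): add. Components now {C,F} {D} {E,G,H,I}
F-G (5): add. Components now {C,E,F,G,H,I} {D}
C-D (7): add. Components now {C,D,E,F,G,H,I}
Edges rejected before the tree was complete: 0.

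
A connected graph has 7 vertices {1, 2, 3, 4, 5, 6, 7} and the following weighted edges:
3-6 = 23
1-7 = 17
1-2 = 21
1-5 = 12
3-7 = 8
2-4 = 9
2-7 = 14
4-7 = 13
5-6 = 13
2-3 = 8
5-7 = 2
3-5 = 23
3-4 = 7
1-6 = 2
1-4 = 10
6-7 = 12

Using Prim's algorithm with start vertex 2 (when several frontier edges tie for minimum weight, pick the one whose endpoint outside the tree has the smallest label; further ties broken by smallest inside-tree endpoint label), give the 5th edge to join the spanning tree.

Prim, starting at 2.
Step 1: cheapest edge leaving the tree is 2-3 (8); add 3.
Step 2: cheapest edge leaving the tree is 3-4 (7); add 4.
Step 3: cheapest edge leaving the tree is 3-7 (8); add 7.
Step 4: cheapest edge leaving the tree is 5-7 (2); add 5.
Step 5: cheapest edge leaving the tree is 1-4 (10); add 1.
Step 6: cheapest edge leaving the tree is 1-6 (2); add 6.
The 5th edge added is 1-4.

1-4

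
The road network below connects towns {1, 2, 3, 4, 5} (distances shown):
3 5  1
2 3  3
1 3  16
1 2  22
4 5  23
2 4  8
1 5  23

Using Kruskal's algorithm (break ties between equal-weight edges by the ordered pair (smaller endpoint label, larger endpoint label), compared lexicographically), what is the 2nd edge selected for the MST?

2-3

Kruskal: consider edges lightest-first.
3 5 (1): add. Components now {1} {2} {3,5} {4}
2 3 (3): add. Components now {1} {2,3,5} {4}
2 4 (8): add. Components now {1} {2,3,4,5}
1 3 (16): add. Components now {1,2,3,4,5}
The 2nd edge added is 2 3.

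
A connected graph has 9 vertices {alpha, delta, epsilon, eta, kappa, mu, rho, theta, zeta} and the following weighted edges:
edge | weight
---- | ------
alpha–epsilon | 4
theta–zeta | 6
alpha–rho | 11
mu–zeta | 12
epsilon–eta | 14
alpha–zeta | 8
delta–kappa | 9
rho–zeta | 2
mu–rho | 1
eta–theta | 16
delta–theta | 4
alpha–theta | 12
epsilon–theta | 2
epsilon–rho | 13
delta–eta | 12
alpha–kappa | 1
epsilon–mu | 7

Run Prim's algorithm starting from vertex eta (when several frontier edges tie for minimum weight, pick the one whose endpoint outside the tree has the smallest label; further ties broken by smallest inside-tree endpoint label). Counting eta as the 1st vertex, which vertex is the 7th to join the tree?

zeta

Prim's algorithm from eta:
Step 1: cheapest edge leaving the tree is delta–eta (12); add delta.
Step 2: cheapest edge leaving the tree is delta–theta (4); add theta.
Step 3: cheapest edge leaving the tree is epsilon–theta (2); add epsilon.
Step 4: cheapest edge leaving the tree is alpha–epsilon (4); add alpha.
Step 5: cheapest edge leaving the tree is alpha–kappa (1); add kappa.
Step 6: cheapest edge leaving the tree is theta–zeta (6); add zeta.
Step 7: cheapest edge leaving the tree is rho–zeta (2); add rho.
Step 8: cheapest edge leaving the tree is mu–rho (1); add mu.
Vertex order: eta, delta, theta, epsilon, alpha, kappa, zeta, rho, mu. The 7th vertex is zeta.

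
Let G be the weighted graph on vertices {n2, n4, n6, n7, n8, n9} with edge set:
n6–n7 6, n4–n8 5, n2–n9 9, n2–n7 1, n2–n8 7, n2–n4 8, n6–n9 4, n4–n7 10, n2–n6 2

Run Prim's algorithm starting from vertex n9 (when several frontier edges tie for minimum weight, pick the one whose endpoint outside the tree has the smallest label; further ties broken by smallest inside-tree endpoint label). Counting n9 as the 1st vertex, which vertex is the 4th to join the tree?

Prim, starting at n9.
Step 1: cheapest edge leaving the tree is n6–n9 (4); add n6.
Step 2: cheapest edge leaving the tree is n2–n6 (2); add n2.
Step 3: cheapest edge leaving the tree is n2–n7 (1); add n7.
Step 4: cheapest edge leaving the tree is n2–n8 (7); add n8.
Step 5: cheapest edge leaving the tree is n4–n8 (5); add n4.
Vertex order: n9, n6, n2, n7, n8, n4. The 4th vertex is n7.

n7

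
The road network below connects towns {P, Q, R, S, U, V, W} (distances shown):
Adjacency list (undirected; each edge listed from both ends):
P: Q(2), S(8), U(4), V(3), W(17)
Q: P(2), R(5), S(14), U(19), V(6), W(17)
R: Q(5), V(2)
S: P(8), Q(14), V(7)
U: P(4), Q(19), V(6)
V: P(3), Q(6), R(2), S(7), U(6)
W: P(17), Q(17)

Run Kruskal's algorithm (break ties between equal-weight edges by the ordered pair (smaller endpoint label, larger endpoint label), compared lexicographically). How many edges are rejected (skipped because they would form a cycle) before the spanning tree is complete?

Kruskal: consider edges lightest-first.
P Q (2): add. Components now {S} {P,Q} {R} {W} {V} {U}
R V (2): add. Components now {S} {P,Q} {R,V} {W} {U}
P V (3): add. Components now {S} {P,Q,R,V} {W} {U}
P U (4): add. Components now {S} {P,Q,R,U,V} {W}
Q R (5): skip — R and Q already connected.
Q V (6): skip — Q and V already connected.
U V (6): skip — V and U already connected.
S V (7): add. Components now {P,Q,R,S,U,V} {W}
P S (8): skip — S and P already connected.
Q S (14): skip — S and Q already connected.
P W (17): add. Components now {P,Q,R,S,U,V,W}
Edges rejected before the tree was complete: 5.

5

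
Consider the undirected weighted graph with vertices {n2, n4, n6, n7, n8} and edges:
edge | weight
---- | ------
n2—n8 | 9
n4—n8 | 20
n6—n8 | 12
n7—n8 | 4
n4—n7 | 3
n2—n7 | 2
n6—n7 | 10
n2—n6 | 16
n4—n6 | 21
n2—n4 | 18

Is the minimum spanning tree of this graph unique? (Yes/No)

Sort edges by weight, then run Kruskal:
n2—n7 (2): add — endpoints in different components.
n4—n7 (3): add — endpoints in different components.
n7—n8 (4): add — endpoints in different components.
n2—n8 (9): skip — n8 and n2 already connected.
n6—n7 (10): add — endpoints in different components.
Every non-tree edge has weight strictly greater than the heaviest edge on the tree path between its endpoints, so the MST is unique.

Yes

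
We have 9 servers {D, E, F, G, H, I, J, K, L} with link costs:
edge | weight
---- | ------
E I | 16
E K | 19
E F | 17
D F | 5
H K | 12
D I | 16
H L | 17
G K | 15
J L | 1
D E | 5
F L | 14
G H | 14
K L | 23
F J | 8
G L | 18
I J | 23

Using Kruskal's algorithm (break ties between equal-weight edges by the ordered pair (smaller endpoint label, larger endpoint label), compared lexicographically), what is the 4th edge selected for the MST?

F-J

Kruskal's algorithm — process edges by increasing weight (ties by edge label):
J L (1): add — endpoints in different components.
D E (5): add — endpoints in different components.
D F (5): add — endpoints in different components.
F J (8): add — endpoints in different components.
H K (12): add — endpoints in different components.
F L (14): skip — F and L already connected.
G H (14): add — endpoints in different components.
G K (15): skip — G and K already connected.
D I (16): add — endpoints in different components.
E I (16): skip — E and I already connected.
E F (17): skip — E and F already connected.
H L (17): add — endpoints in different components.
The 4th edge added is F J.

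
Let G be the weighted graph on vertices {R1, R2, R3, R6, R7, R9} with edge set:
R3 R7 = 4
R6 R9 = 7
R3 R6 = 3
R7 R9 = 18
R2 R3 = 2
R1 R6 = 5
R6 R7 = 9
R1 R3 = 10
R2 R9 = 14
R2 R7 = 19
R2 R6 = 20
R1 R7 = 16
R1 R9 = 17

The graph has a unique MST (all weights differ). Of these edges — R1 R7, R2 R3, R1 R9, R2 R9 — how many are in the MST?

1

Kruskal: consider edges lightest-first.
R2 R3 (2): add. Components now {R2,R3} {R1} {R6} {R7} {R9}
R3 R6 (3): add. Components now {R2,R3,R6} {R1} {R7} {R9}
R3 R7 (4): add. Components now {R2,R3,R6,R7} {R1} {R9}
R1 R6 (5): add. Components now {R1,R2,R3,R6,R7} {R9}
R6 R9 (7): add. Components now {R1,R2,R3,R6,R7,R9}
MST edge set: {R2 R3, R3 R6, R3 R7, R1 R6, R6 R9}.
Of the listed edges, {R2 R3} are in the MST → 1.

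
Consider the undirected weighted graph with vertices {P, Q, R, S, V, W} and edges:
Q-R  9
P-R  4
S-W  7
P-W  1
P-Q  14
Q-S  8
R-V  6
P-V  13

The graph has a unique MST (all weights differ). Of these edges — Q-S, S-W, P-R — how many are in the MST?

3

Sort edges by weight, then run Kruskal:
P-W (1): add — endpoints in different components.
P-R (4): add — endpoints in different components.
R-V (6): add — endpoints in different components.
S-W (7): add — endpoints in different components.
Q-S (8): add — endpoints in different components.
MST edge set: {P-W, P-R, R-V, S-W, Q-S}.
Of the listed edges, {Q-S, S-W, P-R} are in the MST → 3.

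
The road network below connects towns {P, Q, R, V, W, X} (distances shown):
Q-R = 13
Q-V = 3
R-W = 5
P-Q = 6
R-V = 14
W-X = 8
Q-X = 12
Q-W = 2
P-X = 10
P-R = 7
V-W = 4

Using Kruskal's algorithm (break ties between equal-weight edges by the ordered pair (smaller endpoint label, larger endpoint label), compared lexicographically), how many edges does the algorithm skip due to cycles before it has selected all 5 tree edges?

2

Kruskal's algorithm — process edges by increasing weight (ties by edge label):
Q-W (2): add — endpoints in different components.
Q-V (3): add — endpoints in different components.
V-W (4): skip — W and V already connected.
R-W (5): add — endpoints in different components.
P-Q (6): add — endpoints in different components.
P-R (7): skip — R and P already connected.
W-X (8): add — endpoints in different components.
Edges rejected before the tree was complete: 2.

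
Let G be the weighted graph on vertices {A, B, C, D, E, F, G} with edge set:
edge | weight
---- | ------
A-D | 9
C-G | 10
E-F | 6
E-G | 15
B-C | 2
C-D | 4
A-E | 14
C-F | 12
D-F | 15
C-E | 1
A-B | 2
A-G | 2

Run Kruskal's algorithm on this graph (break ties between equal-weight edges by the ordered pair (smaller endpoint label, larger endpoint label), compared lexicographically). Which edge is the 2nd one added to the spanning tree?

Sort edges by weight, then run Kruskal:
C-E (1): add. Components now {A} {B} {C,E} {D} {F} {G}
A-B (2): add. Components now {A,B} {C,E} {D} {F} {G}
A-G (2): add. Components now {A,B,G} {C,E} {D} {F}
B-C (2): add. Components now {A,B,C,E,G} {D} {F}
C-D (4): add. Components now {A,B,C,D,E,G} {F}
E-F (6): add. Components now {A,B,C,D,E,F,G}
The 2nd edge added is A-B.

A-B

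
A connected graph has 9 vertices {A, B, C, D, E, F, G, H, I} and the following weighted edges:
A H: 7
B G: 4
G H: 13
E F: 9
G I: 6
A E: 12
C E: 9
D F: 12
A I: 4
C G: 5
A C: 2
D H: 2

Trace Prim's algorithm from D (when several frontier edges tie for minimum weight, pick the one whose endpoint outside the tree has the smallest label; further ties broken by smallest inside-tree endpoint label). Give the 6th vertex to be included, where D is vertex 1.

G

Grow the tree from D using Prim:
Step 1: frontier [D H 2, D F 12] → take D H (2); add H.
Step 2: frontier [D F 12, A H 7, G H 13] → take A H (7); add A.
Step 3: frontier [A C 2, A I 4, A E 12, D F 12, G H 13] → take A C (2); add C.
Step 4: frontier [A I 4, A E 12, C G 5, C E 9, D F 12, G H 13] → take A I (4); add I.
Step 5: frontier [A E 12, C G 5, C E 9, D F 12, G H 13, G I 6] → take C G (5); add G.
Step 6: frontier [A E 12, C E 9, D F 12, B G 4] → take B G (4); add B.
Step 7: frontier [A E 12, C E 9, D F 12] → take C E (9); add E.
Step 8: frontier [D F 12, E F 9] → take E F (9); add F.
Vertex order: D, H, A, C, I, G, B, E, F. The 6th vertex is G.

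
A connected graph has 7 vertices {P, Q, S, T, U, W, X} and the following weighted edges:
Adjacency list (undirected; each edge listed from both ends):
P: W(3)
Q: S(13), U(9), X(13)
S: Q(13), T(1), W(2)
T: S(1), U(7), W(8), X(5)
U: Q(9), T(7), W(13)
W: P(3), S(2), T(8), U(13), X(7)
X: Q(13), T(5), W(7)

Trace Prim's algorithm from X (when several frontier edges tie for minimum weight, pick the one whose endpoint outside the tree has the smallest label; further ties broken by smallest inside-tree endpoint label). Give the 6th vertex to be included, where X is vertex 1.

Grow the tree from X using Prim:
Step 1: cheapest edge leaving the tree is T–X (5); add T.
Step 2: cheapest edge leaving the tree is S–T (1); add S.
Step 3: cheapest edge leaving the tree is S–W (2); add W.
Step 4: cheapest edge leaving the tree is P–W (3); add P.
Step 5: cheapest edge leaving the tree is T–U (7); add U.
Step 6: cheapest edge leaving the tree is Q–U (9); add Q.
Vertex order: X, T, S, W, P, U, Q. The 6th vertex is U.

U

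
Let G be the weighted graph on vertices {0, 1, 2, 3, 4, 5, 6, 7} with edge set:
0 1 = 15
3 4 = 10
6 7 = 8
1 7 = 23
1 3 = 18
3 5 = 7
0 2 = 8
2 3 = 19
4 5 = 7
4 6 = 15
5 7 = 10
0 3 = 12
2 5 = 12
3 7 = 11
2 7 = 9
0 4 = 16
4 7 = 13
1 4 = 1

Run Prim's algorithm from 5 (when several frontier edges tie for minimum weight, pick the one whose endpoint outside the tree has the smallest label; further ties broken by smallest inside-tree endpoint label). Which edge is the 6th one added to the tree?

Grow the tree from 5 using Prim:
Step 1: cheapest edge leaving the tree is 3 5 (7); add 3.
Step 2: cheapest edge leaving the tree is 4 5 (7); add 4.
Step 3: cheapest edge leaving the tree is 1 4 (1); add 1.
Step 4: cheapest edge leaving the tree is 5 7 (10); add 7.
Step 5: cheapest edge leaving the tree is 6 7 (8); add 6.
Step 6: cheapest edge leaving the tree is 2 7 (9); add 2.
Step 7: cheapest edge leaving the tree is 0 2 (8); add 0.
The 6th edge added is 2 7.

2-7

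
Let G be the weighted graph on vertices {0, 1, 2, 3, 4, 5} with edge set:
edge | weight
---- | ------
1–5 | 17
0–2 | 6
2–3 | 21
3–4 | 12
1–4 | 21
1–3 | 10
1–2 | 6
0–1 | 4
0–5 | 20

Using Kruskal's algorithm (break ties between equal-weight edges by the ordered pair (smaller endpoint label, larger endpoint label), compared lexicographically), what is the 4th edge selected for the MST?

Sort edges by weight, then run Kruskal:
0–1 (4): add — endpoints in different components.
0–2 (6): add — endpoints in different components.
1–2 (6): skip — 1 and 2 already connected.
1–3 (10): add — endpoints in different components.
3–4 (12): add — endpoints in different components.
1–5 (17): add — endpoints in different components.
The 4th edge added is 3–4.

3-4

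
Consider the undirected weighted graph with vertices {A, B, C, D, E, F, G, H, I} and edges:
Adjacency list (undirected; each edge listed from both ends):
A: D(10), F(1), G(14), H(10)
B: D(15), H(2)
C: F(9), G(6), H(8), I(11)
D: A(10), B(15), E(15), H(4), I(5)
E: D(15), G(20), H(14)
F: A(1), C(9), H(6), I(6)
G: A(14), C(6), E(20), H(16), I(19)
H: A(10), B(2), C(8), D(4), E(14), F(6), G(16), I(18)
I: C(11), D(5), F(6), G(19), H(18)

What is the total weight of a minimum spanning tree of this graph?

Kruskal's algorithm — process edges by increasing weight (ties by edge label):
A—F (1): add — endpoints in different components.
B—H (2): add — endpoints in different components.
D—H (4): add — endpoints in different components.
D—I (5): add — endpoints in different components.
C—G (6): add — endpoints in different components.
F—H (6): add — endpoints in different components.
F—I (6): skip — F and I already connected.
C—H (8): add — endpoints in different components.
C—F (9): skip — C and F already connected.
A—D (10): skip — A and D already connected.
A—H (10): skip — A and H already connected.
C—I (11): skip — C and I already connected.
A—G (14): skip — A and G already connected.
E—H (14): add — endpoints in different components.
MST edges: A—F, B—H, D—H, D—I, C—G, F—H, C—H, E—H; total weight 1+2+4+5+6+6+8+14 = 46.

46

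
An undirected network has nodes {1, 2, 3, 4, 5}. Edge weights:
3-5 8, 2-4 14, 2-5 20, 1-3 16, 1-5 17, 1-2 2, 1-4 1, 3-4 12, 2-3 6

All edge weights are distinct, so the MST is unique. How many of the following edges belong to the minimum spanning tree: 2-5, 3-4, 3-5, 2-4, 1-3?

1

Kruskal: consider edges lightest-first.
1-4 (1): add — endpoints in different components.
1-2 (2): add — endpoints in different components.
2-3 (6): add — endpoints in different components.
3-5 (8): add — endpoints in different components.
MST edge set: {1-4, 1-2, 2-3, 3-5}.
Of the listed edges, {3-5} are in the MST → 1.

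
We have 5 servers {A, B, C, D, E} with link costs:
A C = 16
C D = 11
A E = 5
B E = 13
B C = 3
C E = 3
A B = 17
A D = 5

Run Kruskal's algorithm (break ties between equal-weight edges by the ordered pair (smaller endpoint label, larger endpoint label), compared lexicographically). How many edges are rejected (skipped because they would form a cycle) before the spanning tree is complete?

Kruskal: consider edges lightest-first.
B C (3): add. Components now {A} {B,C} {D} {E}
C E (3): add. Components now {A} {B,C,E} {D}
A D (5): add. Components now {A,D} {B,C,E}
A E (5): add. Components now {A,B,C,D,E}
Edges rejected before the tree was complete: 0.

0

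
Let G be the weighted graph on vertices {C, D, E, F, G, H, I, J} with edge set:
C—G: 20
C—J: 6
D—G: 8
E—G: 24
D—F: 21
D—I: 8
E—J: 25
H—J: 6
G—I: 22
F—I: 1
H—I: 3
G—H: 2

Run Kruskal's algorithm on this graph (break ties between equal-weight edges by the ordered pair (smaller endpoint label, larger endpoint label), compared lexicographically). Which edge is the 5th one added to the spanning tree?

H-J

Sort edges by weight, then run Kruskal:
F—I (1): add — endpoints in different components.
G—H (2): add — endpoints in different components.
H—I (3): add — endpoints in different components.
C—J (6): add — endpoints in different components.
H—J (6): add — endpoints in different components.
D—G (8): add — endpoints in different components.
D—I (8): skip — D and I already connected.
C—G (20): skip — C and G already connected.
D—F (21): skip — D and F already connected.
G—I (22): skip — G and I already connected.
E—G (24): add — endpoints in different components.
The 5th edge added is H—J.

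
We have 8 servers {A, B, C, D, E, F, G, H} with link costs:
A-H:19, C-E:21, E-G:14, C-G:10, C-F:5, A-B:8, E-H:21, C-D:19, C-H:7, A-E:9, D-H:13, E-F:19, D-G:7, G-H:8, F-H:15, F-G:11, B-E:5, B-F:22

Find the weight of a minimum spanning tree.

Prim, starting at D.
Step 1: cheapest edge leaving the tree is D-G (7); add G.
Step 2: cheapest edge leaving the tree is G-H (8); add H.
Step 3: cheapest edge leaving the tree is C-H (7); add C.
Step 4: cheapest edge leaving the tree is C-F (5); add F.
Step 5: cheapest edge leaving the tree is E-G (14); add E.
Step 6: cheapest edge leaving the tree is B-E (5); add B.
Step 7: cheapest edge leaving the tree is A-B (8); add A.
MST edges: D-G, G-H, C-H, C-F, E-G, B-E, A-B; total weight 7+8+7+5+14+5+8 = 54.

54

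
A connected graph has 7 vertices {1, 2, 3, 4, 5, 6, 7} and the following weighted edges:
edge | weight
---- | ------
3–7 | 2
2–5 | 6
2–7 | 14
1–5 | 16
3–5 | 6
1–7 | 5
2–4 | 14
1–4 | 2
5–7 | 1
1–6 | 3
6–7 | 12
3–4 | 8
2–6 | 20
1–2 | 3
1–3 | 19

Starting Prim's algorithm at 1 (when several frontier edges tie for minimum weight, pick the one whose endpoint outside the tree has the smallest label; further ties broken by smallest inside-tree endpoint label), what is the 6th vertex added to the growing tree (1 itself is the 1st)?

Prim, starting at 1.
Step 1: cheapest edge leaving the tree is 1–4 (2); add 4.
Step 2: cheapest edge leaving the tree is 1–2 (3); add 2.
Step 3: cheapest edge leaving the tree is 1–6 (3); add 6.
Step 4: cheapest edge leaving the tree is 1–7 (5); add 7.
Step 5: cheapest edge leaving the tree is 5–7 (1); add 5.
Step 6: cheapest edge leaving the tree is 3–7 (2); add 3.
Vertex order: 1, 4, 2, 6, 7, 5, 3. The 6th vertex is 5.

5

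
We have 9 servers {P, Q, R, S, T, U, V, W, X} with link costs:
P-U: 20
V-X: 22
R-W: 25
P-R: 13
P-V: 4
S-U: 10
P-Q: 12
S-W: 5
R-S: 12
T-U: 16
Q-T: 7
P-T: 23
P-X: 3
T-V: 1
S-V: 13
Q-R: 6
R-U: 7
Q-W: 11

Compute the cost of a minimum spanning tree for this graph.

43

Kruskal's algorithm — process edges by increasing weight (ties by edge label):
T-V (1): add — endpoints in different components.
P-X (3): add — endpoints in different components.
P-V (4): add — endpoints in different components.
S-W (5): add — endpoints in different components.
Q-R (6): add — endpoints in different components.
Q-T (7): add — endpoints in different components.
R-U (7): add — endpoints in different components.
S-U (10): add — endpoints in different components.
MST edges: T-V, P-X, P-V, S-W, Q-R, Q-T, R-U, S-U; total weight 1+3+4+5+6+7+7+10 = 43.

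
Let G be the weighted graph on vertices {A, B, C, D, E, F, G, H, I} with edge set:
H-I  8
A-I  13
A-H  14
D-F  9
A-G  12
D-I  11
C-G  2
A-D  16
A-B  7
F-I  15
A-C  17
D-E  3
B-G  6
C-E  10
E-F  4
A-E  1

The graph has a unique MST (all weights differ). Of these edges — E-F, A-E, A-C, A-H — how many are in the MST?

2

Kruskal: consider edges lightest-first.
A-E (1): add — endpoints in different components.
C-G (2): add — endpoints in different components.
D-E (3): add — endpoints in different components.
E-F (4): add — endpoints in different components.
B-G (6): add — endpoints in different components.
A-B (7): add — endpoints in different components.
H-I (8): add — endpoints in different components.
D-F (9): skip — D and F already connected.
C-E (10): skip — C and E already connected.
D-I (11): add — endpoints in different components.
MST edge set: {A-E, C-G, D-E, E-F, B-G, A-B, H-I, D-I}.
Of the listed edges, {E-F, A-E} are in the MST → 2.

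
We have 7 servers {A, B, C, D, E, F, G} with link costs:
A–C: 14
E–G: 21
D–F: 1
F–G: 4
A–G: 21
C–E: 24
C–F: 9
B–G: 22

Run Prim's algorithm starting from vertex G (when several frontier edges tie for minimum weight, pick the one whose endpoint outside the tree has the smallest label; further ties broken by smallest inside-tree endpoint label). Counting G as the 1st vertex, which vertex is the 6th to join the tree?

E

Prim's algorithm from G:
Step 1: cheapest edge leaving the tree is F–G (4); add F.
Step 2: cheapest edge leaving the tree is D–F (1); add D.
Step 3: cheapest edge leaving the tree is C–F (9); add C.
Step 4: cheapest edge leaving the tree is A–C (14); add A.
Step 5: cheapest edge leaving the tree is E–G (21); add E.
Step 6: cheapest edge leaving the tree is B–G (22); add B.
Vertex order: G, F, D, C, A, E, B. The 6th vertex is E.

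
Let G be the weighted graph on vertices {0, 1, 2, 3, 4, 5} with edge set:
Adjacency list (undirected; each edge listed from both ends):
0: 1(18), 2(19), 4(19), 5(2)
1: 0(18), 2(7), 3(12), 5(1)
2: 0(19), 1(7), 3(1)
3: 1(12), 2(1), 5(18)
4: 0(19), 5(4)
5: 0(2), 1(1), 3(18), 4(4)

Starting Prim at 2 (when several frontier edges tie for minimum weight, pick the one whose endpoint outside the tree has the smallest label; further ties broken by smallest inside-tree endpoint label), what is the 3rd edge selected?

1-5

Prim's algorithm from 2:
Step 1: frontier [2–3 1, 1–2 7, 0–2 19] → take 2–3 (1); add 3.
Step 2: frontier [1–2 7, 0–2 19, 1–3 12, 3–5 18] → take 1–2 (7); add 1.
Step 3: frontier [1–5 1, 0–1 18, 0–2 19, 3–5 18] → take 1–5 (1); add 5.
Step 4: frontier [0–1 18, 0–2 19, 0–5 2, 4–5 4] → take 0–5 (2); add 0.
Step 5: frontier [0–4 19, 4–5 4] → take 4–5 (4); add 4.
The 3rd edge added is 1–5.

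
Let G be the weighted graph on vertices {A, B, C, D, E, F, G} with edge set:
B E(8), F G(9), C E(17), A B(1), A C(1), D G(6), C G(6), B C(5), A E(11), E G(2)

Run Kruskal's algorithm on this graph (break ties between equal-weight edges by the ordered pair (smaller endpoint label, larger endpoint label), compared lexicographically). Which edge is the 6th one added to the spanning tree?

F-G

Sort edges by weight, then run Kruskal:
A B (1): add — endpoints in different components.
A C (1): add — endpoints in different components.
E G (2): add — endpoints in different components.
B C (5): skip — B and C already connected.
C G (6): add — endpoints in different components.
D G (6): add — endpoints in different components.
B E (8): skip — B and E already connected.
F G (9): add — endpoints in different components.
The 6th edge added is F G.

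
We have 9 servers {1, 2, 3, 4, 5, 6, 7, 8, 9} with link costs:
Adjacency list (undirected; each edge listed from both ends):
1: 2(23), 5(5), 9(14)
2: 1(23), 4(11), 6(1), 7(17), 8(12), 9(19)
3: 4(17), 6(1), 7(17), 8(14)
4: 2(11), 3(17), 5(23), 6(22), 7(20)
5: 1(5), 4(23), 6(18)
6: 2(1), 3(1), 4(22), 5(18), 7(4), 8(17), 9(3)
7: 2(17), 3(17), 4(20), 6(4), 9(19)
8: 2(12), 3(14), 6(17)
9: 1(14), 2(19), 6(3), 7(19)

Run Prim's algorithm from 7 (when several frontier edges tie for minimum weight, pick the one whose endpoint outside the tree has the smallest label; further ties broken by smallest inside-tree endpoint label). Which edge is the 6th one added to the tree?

2-8

Prim, starting at 7.
Step 1: cheapest edge leaving the tree is 6 7 (4); add 6.
Step 2: cheapest edge leaving the tree is 2 6 (1); add 2.
Step 3: cheapest edge leaving the tree is 3 6 (1); add 3.
Step 4: cheapest edge leaving the tree is 6 9 (3); add 9.
Step 5: cheapest edge leaving the tree is 2 4 (11); add 4.
Step 6: cheapest edge leaving the tree is 2 8 (12); add 8.
Step 7: cheapest edge leaving the tree is 1 9 (14); add 1.
Step 8: cheapest edge leaving the tree is 1 5 (5); add 5.
The 6th edge added is 2 8.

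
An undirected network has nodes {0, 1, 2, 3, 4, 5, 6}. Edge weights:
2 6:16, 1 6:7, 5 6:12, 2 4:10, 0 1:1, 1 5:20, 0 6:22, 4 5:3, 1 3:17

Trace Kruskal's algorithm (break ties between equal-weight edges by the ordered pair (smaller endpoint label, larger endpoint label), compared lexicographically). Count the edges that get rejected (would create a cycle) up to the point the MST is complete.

Sort edges by weight, then run Kruskal:
0 1 (1): add. Components now {0,1} {2} {3} {4} {5} {6}
4 5 (3): add. Components now {0,1} {2} {3} {4,5} {6}
1 6 (7): add. Components now {0,1,6} {2} {3} {4,5}
2 4 (10): add. Components now {0,1,6} {2,4,5} {3}
5 6 (12): add. Components now {0,1,2,4,5,6} {3}
2 6 (16): skip — 2 and 6 already connected.
1 3 (17): add. Components now {0,1,2,3,4,5,6}
Edges rejected before the tree was complete: 1.

1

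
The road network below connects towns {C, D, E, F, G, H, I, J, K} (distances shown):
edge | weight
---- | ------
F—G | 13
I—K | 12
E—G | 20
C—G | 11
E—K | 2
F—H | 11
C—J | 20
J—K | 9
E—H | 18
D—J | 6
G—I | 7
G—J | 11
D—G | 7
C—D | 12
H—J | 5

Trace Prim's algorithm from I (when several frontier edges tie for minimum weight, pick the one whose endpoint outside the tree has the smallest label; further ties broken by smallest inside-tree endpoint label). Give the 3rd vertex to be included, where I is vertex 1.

D

Grow the tree from I using Prim:
Step 1: cheapest edge leaving the tree is G—I (7); add G.
Step 2: cheapest edge leaving the tree is D—G (7); add D.
Step 3: cheapest edge leaving the tree is D—J (6); add J.
Step 4: cheapest edge leaving the tree is H—J (5); add H.
Step 5: cheapest edge leaving the tree is J—K (9); add K.
Step 6: cheapest edge leaving the tree is E—K (2); add E.
Step 7: cheapest edge leaving the tree is C—G (11); add C.
Step 8: cheapest edge leaving the tree is F—H (11); add F.
Vertex order: I, G, D, J, H, K, E, C, F. The 3rd vertex is D.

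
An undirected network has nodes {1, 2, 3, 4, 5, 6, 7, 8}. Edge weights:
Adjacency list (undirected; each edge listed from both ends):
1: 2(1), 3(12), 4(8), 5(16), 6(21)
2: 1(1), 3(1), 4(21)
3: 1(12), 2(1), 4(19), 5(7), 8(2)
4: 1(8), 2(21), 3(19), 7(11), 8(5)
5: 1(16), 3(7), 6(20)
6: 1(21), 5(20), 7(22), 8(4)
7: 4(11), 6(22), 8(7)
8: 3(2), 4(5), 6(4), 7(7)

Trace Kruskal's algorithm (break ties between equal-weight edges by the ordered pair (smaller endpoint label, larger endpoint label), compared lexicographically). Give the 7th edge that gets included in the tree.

7-8

Kruskal: consider edges lightest-first.
1—2 (1): add — endpoints in different components.
2—3 (1): add — endpoints in different components.
3—8 (2): add — endpoints in different components.
6—8 (4): add — endpoints in different components.
4—8 (5): add — endpoints in different components.
3—5 (7): add — endpoints in different components.
7—8 (7): add — endpoints in different components.
The 7th edge added is 7—8.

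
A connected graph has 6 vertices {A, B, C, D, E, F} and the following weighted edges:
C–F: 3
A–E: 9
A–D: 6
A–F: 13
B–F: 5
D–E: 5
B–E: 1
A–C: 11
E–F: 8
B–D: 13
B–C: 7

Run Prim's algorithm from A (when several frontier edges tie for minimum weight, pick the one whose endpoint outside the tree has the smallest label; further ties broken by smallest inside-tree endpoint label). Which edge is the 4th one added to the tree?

B-F

Grow the tree from A using Prim:
Step 1: cheapest edge leaving the tree is A–D (6); add D.
Step 2: cheapest edge leaving the tree is D–E (5); add E.
Step 3: cheapest edge leaving the tree is B–E (1); add B.
Step 4: cheapest edge leaving the tree is B–F (5); add F.
Step 5: cheapest edge leaving the tree is C–F (3); add C.
The 4th edge added is B–F.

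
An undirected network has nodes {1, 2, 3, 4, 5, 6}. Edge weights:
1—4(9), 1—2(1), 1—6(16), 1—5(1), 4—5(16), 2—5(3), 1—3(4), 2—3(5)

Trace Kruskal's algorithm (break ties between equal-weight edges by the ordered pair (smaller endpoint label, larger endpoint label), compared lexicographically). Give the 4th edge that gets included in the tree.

1-4

Sort edges by weight, then run Kruskal:
1—2 (1): add. Components now {1,2} {3} {4} {5} {6}
1—5 (1): add. Components now {1,2,5} {3} {4} {6}
2—5 (3): skip — 2 and 5 already connected.
1—3 (4): add. Components now {1,2,3,5} {4} {6}
2—3 (5): skip — 2 and 3 already connected.
1—4 (9): add. Components now {1,2,3,4,5} {6}
1—6 (16): add. Components now {1,2,3,4,5,6}
The 4th edge added is 1—4.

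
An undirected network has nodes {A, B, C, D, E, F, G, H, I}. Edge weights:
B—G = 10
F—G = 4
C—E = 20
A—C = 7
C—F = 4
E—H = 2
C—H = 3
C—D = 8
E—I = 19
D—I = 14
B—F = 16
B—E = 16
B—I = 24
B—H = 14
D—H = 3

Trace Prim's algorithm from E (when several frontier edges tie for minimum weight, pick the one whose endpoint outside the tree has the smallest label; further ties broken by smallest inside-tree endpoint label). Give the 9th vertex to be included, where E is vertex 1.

I

Grow the tree from E using Prim:
Step 1: cheapest edge leaving the tree is E—H (2); add H.
Step 2: cheapest edge leaving the tree is C—H (3); add C.
Step 3: cheapest edge leaving the tree is D—H (3); add D.
Step 4: cheapest edge leaving the tree is C—F (4); add F.
Step 5: cheapest edge leaving the tree is F—G (4); add G.
Step 6: cheapest edge leaving the tree is A—C (7); add A.
Step 7: cheapest edge leaving the tree is B—G (10); add B.
Step 8: cheapest edge leaving the tree is D—I (14); add I.
Vertex order: E, H, C, D, F, G, A, B, I. The 9th vertex is I.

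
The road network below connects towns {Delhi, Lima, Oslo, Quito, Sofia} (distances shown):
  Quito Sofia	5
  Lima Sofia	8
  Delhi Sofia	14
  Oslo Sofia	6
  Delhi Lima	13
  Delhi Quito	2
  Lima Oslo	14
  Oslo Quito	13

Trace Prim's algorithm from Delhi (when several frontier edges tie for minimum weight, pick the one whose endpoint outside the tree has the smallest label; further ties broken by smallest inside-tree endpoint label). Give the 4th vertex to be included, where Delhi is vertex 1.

Oslo

Prim, starting at Delhi.
Step 1: frontier [Delhi Quito 2, Delhi Lima 13, Delhi Sofia 14] → take Delhi Quito (2); add Quito.
Step 2: frontier [Delhi Lima 13, Delhi Sofia 14, Quito Sofia 5, Oslo Quito 13] → take Quito Sofia (5); add Sofia.
Step 3: frontier [Delhi Lima 13, Oslo Quito 13, Oslo Sofia 6, Lima Sofia 8] → take Oslo Sofia (6); add Oslo.
Step 4: frontier [Delhi Lima 13, Lima Oslo 14, Lima Sofia 8] → take Lima Sofia (8); add Lima.
Vertex order: Delhi, Quito, Sofia, Oslo, Lima. The 4th vertex is Oslo.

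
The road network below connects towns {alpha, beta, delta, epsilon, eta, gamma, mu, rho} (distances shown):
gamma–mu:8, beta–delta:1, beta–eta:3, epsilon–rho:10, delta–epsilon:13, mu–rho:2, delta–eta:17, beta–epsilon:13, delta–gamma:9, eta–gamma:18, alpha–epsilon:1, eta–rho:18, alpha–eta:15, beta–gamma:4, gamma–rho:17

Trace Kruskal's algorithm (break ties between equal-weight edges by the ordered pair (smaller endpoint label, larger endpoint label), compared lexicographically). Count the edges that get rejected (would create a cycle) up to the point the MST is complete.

Kruskal: consider edges lightest-first.
alpha–epsilon (1): add — endpoints in different components.
beta–delta (1): add — endpoints in different components.
mu–rho (2): add — endpoints in different components.
beta–eta (3): add — endpoints in different components.
beta–gamma (4): add — endpoints in different components.
gamma–mu (8): add — endpoints in different components.
delta–gamma (9): skip — delta and gamma already connected.
epsilon–rho (10): add — endpoints in different components.
Edges rejected before the tree was complete: 1.

1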